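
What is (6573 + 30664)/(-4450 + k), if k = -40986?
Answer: -37237/45436 ≈ -0.81955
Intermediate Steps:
(6573 + 30664)/(-4450 + k) = (6573 + 30664)/(-4450 - 40986) = 37237/(-45436) = 37237*(-1/45436) = -37237/45436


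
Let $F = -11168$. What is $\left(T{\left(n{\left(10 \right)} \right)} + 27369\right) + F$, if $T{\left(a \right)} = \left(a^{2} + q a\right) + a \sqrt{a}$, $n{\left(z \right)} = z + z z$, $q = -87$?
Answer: $18731 + 110 \sqrt{110} \approx 19885.0$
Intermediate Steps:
$n{\left(z \right)} = z + z^{2}$
$T{\left(a \right)} = a^{2} + a^{\frac{3}{2}} - 87 a$ ($T{\left(a \right)} = \left(a^{2} - 87 a\right) + a \sqrt{a} = \left(a^{2} - 87 a\right) + a^{\frac{3}{2}} = a^{2} + a^{\frac{3}{2}} - 87 a$)
$\left(T{\left(n{\left(10 \right)} \right)} + 27369\right) + F = \left(\left(\left(10 \left(1 + 10\right)\right)^{2} + \left(10 \left(1 + 10\right)\right)^{\frac{3}{2}} - 87 \cdot 10 \left(1 + 10\right)\right) + 27369\right) - 11168 = \left(\left(\left(10 \cdot 11\right)^{2} + \left(10 \cdot 11\right)^{\frac{3}{2}} - 87 \cdot 10 \cdot 11\right) + 27369\right) - 11168 = \left(\left(110^{2} + 110^{\frac{3}{2}} - 9570\right) + 27369\right) - 11168 = \left(\left(12100 + 110 \sqrt{110} - 9570\right) + 27369\right) - 11168 = \left(\left(2530 + 110 \sqrt{110}\right) + 27369\right) - 11168 = \left(29899 + 110 \sqrt{110}\right) - 11168 = 18731 + 110 \sqrt{110}$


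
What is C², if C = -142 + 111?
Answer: 961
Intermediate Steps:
C = -31
C² = (-31)² = 961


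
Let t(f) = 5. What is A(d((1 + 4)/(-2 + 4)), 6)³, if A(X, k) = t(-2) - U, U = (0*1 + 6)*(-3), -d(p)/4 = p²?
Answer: 12167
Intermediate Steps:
d(p) = -4*p²
U = -18 (U = (0 + 6)*(-3) = 6*(-3) = -18)
A(X, k) = 23 (A(X, k) = 5 - 1*(-18) = 5 + 18 = 23)
A(d((1 + 4)/(-2 + 4)), 6)³ = 23³ = 12167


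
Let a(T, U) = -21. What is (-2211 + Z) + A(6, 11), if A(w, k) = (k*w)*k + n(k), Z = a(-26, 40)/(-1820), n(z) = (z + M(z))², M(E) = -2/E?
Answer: -43035877/31460 ≈ -1368.0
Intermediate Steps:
n(z) = (z - 2/z)²
Z = 3/260 (Z = -21/(-1820) = -21*(-1/1820) = 3/260 ≈ 0.011538)
A(w, k) = w*k² + (-2 + k²)²/k² (A(w, k) = (k*w)*k + (-2 + k²)²/k² = w*k² + (-2 + k²)²/k²)
(-2211 + Z) + A(6, 11) = (-2211 + 3/260) + ((-2 + 11²)² + 6*11⁴)/11² = -574857/260 + ((-2 + 121)² + 6*14641)/121 = -574857/260 + (119² + 87846)/121 = -574857/260 + (14161 + 87846)/121 = -574857/260 + (1/121)*102007 = -574857/260 + 102007/121 = -43035877/31460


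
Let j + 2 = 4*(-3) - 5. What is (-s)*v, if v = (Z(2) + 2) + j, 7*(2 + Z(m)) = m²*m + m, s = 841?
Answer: 103443/7 ≈ 14778.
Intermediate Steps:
Z(m) = -2 + m/7 + m³/7 (Z(m) = -2 + (m²*m + m)/7 = -2 + (m³ + m)/7 = -2 + (m + m³)/7 = -2 + (m/7 + m³/7) = -2 + m/7 + m³/7)
j = -19 (j = -2 + (4*(-3) - 5) = -2 + (-12 - 5) = -2 - 17 = -19)
v = -123/7 (v = ((-2 + (⅐)*2 + (⅐)*2³) + 2) - 19 = ((-2 + 2/7 + (⅐)*8) + 2) - 19 = ((-2 + 2/7 + 8/7) + 2) - 19 = (-4/7 + 2) - 19 = 10/7 - 19 = -123/7 ≈ -17.571)
(-s)*v = -1*841*(-123/7) = -841*(-123/7) = 103443/7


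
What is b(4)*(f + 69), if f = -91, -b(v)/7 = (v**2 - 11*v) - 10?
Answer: -5852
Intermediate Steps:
b(v) = 70 - 7*v**2 + 77*v (b(v) = -7*((v**2 - 11*v) - 10) = -7*(-10 + v**2 - 11*v) = 70 - 7*v**2 + 77*v)
b(4)*(f + 69) = (70 - 7*4**2 + 77*4)*(-91 + 69) = (70 - 7*16 + 308)*(-22) = (70 - 112 + 308)*(-22) = 266*(-22) = -5852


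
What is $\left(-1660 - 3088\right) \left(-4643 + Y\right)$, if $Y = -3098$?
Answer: $36754268$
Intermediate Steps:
$\left(-1660 - 3088\right) \left(-4643 + Y\right) = \left(-1660 - 3088\right) \left(-4643 - 3098\right) = \left(-4748\right) \left(-7741\right) = 36754268$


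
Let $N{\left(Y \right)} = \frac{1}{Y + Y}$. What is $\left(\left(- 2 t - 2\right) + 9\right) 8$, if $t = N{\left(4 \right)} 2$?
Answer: $52$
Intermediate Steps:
$N{\left(Y \right)} = \frac{1}{2 Y}$
$t = \frac{1}{4}$ ($t = \frac{1}{2 \cdot 4} \cdot 2 = \frac{1}{2} \cdot \frac{1}{4} \cdot 2 = \frac{1}{8} \cdot 2 = \frac{1}{4} \approx 0.25$)
$\left(\left(- 2 t - 2\right) + 9\right) 8 = \left(\left(\left(-2\right) \frac{1}{4} - 2\right) + 9\right) 8 = \left(\left(- \frac{1}{2} - 2\right) + 9\right) 8 = \left(- \frac{5}{2} + 9\right) 8 = \frac{13}{2} \cdot 8 = 52$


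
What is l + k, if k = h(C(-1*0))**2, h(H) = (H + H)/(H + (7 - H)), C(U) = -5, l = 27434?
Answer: 1344366/49 ≈ 27436.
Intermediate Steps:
h(H) = 2*H/7 (h(H) = (2*H)/7 = (2*H)*(1/7) = 2*H/7)
k = 100/49 (k = ((2/7)*(-5))**2 = (-10/7)**2 = 100/49 ≈ 2.0408)
l + k = 27434 + 100/49 = 1344366/49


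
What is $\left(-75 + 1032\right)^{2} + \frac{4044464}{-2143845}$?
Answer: $\frac{1963434254941}{2143845} \approx 9.1585 \cdot 10^{5}$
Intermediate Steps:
$\left(-75 + 1032\right)^{2} + \frac{4044464}{-2143845} = 957^{2} + 4044464 \left(- \frac{1}{2143845}\right) = 915849 - \frac{4044464}{2143845} = \frac{1963434254941}{2143845}$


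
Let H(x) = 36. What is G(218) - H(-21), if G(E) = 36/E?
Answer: -3906/109 ≈ -35.835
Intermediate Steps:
G(218) - H(-21) = 36/218 - 1*36 = 36*(1/218) - 36 = 18/109 - 36 = -3906/109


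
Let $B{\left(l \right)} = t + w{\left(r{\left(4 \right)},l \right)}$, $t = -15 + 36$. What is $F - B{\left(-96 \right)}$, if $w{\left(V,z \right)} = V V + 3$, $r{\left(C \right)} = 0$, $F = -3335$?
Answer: $-3359$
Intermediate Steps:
$w{\left(V,z \right)} = 3 + V^{2}$ ($w{\left(V,z \right)} = V^{2} + 3 = 3 + V^{2}$)
$t = 21$
$B{\left(l \right)} = 24$ ($B{\left(l \right)} = 21 + \left(3 + 0^{2}\right) = 21 + \left(3 + 0\right) = 21 + 3 = 24$)
$F - B{\left(-96 \right)} = -3335 - 24 = -3359$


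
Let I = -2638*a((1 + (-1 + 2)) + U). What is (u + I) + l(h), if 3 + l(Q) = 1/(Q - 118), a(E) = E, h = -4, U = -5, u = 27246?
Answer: 4289153/122 ≈ 35157.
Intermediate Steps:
l(Q) = -3 + 1/(-118 + Q) (l(Q) = -3 + 1/(Q - 118) = -3 + 1/(-118 + Q))
I = 7914 (I = -2638*((1 + (-1 + 2)) - 5) = -2638*((1 + 1) - 5) = -2638*(2 - 5) = -2638*(-3) = 7914)
(u + I) + l(h) = (27246 + 7914) + (355 - 3*(-4))/(-118 - 4) = 35160 + (355 + 12)/(-122) = 35160 - 1/122*367 = 35160 - 367/122 = 4289153/122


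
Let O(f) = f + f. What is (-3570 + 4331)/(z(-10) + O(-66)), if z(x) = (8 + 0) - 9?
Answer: -761/133 ≈ -5.7218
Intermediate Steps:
z(x) = -1 (z(x) = 8 - 9 = -1)
O(f) = 2*f
(-3570 + 4331)/(z(-10) + O(-66)) = (-3570 + 4331)/(-1 + 2*(-66)) = 761/(-1 - 132) = 761/(-133) = 761*(-1/133) = -761/133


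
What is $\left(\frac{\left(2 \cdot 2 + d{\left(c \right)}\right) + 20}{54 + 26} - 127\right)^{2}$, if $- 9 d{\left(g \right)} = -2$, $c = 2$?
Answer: $\frac{2080363321}{129600} \approx 16052.0$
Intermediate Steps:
$d{\left(g \right)} = \frac{2}{9}$ ($d{\left(g \right)} = \left(- \frac{1}{9}\right) \left(-2\right) = \frac{2}{9}$)
$\left(\frac{\left(2 \cdot 2 + d{\left(c \right)}\right) + 20}{54 + 26} - 127\right)^{2} = \left(\frac{\left(2 \cdot 2 + \frac{2}{9}\right) + 20}{54 + 26} - 127\right)^{2} = \left(\frac{\left(4 + \frac{2}{9}\right) + 20}{80} - 127\right)^{2} = \left(\left(\frac{38}{9} + 20\right) \frac{1}{80} - 127\right)^{2} = \left(\frac{218}{9} \cdot \frac{1}{80} - 127\right)^{2} = \left(\frac{109}{360} - 127\right)^{2} = \left(- \frac{45611}{360}\right)^{2} = \frac{2080363321}{129600}$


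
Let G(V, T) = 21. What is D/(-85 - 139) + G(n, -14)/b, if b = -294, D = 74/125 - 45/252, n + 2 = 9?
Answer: -57447/784000 ≈ -0.073274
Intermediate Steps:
n = 7 (n = -2 + 9 = 7)
D = 1447/3500 (D = 74*(1/125) - 45*1/252 = 74/125 - 5/28 = 1447/3500 ≈ 0.41343)
D/(-85 - 139) + G(n, -14)/b = 1447/(3500*(-85 - 139)) + 21/(-294) = (1447/3500)/(-224) + 21*(-1/294) = (1447/3500)*(-1/224) - 1/14 = -1447/784000 - 1/14 = -57447/784000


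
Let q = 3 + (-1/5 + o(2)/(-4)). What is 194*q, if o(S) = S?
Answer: 2231/5 ≈ 446.20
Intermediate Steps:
q = 23/10 (q = 3 + (-1/5 + 2/(-4)) = 3 + (-1*1/5 + 2*(-1/4)) = 3 + (-1/5 - 1/2) = 3 - 7/10 = 23/10 ≈ 2.3000)
194*q = 194*(23/10) = 2231/5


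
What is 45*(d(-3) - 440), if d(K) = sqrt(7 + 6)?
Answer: -19800 + 45*sqrt(13) ≈ -19638.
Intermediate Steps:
d(K) = sqrt(13)
45*(d(-3) - 440) = 45*(sqrt(13) - 440) = 45*(-440 + sqrt(13)) = -19800 + 45*sqrt(13)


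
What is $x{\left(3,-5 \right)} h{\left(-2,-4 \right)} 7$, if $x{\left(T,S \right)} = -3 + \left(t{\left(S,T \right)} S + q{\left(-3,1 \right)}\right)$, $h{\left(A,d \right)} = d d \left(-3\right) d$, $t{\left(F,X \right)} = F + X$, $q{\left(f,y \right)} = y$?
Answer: $10752$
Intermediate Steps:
$h{\left(A,d \right)} = - 3 d^{3}$ ($h{\left(A,d \right)} = d^{2} \left(-3\right) d = - 3 d^{2} d = - 3 d^{3}$)
$x{\left(T,S \right)} = -2 + S \left(S + T\right)$ ($x{\left(T,S \right)} = -3 + \left(\left(S + T\right) S + 1\right) = -3 + \left(S \left(S + T\right) + 1\right) = -3 + \left(1 + S \left(S + T\right)\right) = -2 + S \left(S + T\right)$)
$x{\left(3,-5 \right)} h{\left(-2,-4 \right)} 7 = \left(-2 - 5 \left(-5 + 3\right)\right) \left(- 3 \left(-4\right)^{3}\right) 7 = \left(-2 - -10\right) \left(\left(-3\right) \left(-64\right)\right) 7 = \left(-2 + 10\right) 192 \cdot 7 = 8 \cdot 192 \cdot 7 = 1536 \cdot 7 = 10752$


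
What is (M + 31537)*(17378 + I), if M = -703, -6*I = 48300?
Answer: 287619552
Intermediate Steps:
I = -8050 (I = -1/6*48300 = -8050)
(M + 31537)*(17378 + I) = (-703 + 31537)*(17378 - 8050) = 30834*9328 = 287619552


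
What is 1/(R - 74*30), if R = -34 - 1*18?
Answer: -1/2272 ≈ -0.00044014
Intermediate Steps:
R = -52 (R = -34 - 18 = -52)
1/(R - 74*30) = 1/(-52 - 74*30) = 1/(-52 - 2220) = 1/(-2272) = -1/2272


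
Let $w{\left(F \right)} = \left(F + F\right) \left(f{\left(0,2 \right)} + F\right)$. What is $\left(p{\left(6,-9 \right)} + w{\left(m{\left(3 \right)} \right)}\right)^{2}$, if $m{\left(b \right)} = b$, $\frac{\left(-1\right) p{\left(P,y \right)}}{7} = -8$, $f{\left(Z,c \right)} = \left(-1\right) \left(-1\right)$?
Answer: $6400$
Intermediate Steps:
$f{\left(Z,c \right)} = 1$
$p{\left(P,y \right)} = 56$ ($p{\left(P,y \right)} = \left(-7\right) \left(-8\right) = 56$)
$w{\left(F \right)} = 2 F \left(1 + F\right)$ ($w{\left(F \right)} = \left(F + F\right) \left(1 + F\right) = 2 F \left(1 + F\right)$)
$\left(p{\left(6,-9 \right)} + w{\left(m{\left(3 \right)} \right)}\right)^{2} = \left(56 + 2 \cdot 3 \left(1 + 3\right)\right)^{2} = \left(56 + 2 \cdot 3 \cdot 4\right)^{2} = \left(56 + 24\right)^{2} = 80^{2} = 6400$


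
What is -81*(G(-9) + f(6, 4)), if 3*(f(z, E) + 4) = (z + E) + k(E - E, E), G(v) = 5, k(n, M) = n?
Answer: -351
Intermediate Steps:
f(z, E) = -4 + E/3 + z/3 (f(z, E) = -4 + ((z + E) + (E - E))/3 = -4 + ((E + z) + 0)/3 = -4 + (E + z)/3 = -4 + (E/3 + z/3) = -4 + E/3 + z/3)
-81*(G(-9) + f(6, 4)) = -81*(5 + (-4 + (1/3)*4 + (1/3)*6)) = -81*(5 + (-4 + 4/3 + 2)) = -81*(5 - 2/3) = -81*13/3 = -351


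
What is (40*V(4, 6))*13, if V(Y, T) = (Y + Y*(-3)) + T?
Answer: -1040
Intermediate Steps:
V(Y, T) = T - 2*Y (V(Y, T) = (Y - 3*Y) + T = -2*Y + T = T - 2*Y)
(40*V(4, 6))*13 = (40*(6 - 2*4))*13 = (40*(6 - 8))*13 = (40*(-2))*13 = -80*13 = -1040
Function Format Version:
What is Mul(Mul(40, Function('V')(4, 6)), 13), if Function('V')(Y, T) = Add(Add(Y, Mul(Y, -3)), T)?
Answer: -1040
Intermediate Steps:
Function('V')(Y, T) = Add(T, Mul(-2, Y)) (Function('V')(Y, T) = Add(Add(Y, Mul(-3, Y)), T) = Add(Mul(-2, Y), T) = Add(T, Mul(-2, Y)))
Mul(Mul(40, Function('V')(4, 6)), 13) = Mul(Mul(40, Add(6, Mul(-2, 4))), 13) = Mul(Mul(40, Add(6, -8)), 13) = Mul(Mul(40, -2), 13) = Mul(-80, 13) = -1040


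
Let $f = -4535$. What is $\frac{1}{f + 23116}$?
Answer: $\frac{1}{18581} \approx 5.3818 \cdot 10^{-5}$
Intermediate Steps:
$\frac{1}{f + 23116} = \frac{1}{-4535 + 23116} = \frac{1}{18581}$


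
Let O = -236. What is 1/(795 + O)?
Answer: 1/559 ≈ 0.0017889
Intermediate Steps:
1/(795 + O) = 1/(795 - 236) = 1/559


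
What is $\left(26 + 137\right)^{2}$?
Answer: $26569$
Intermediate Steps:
$\left(26 + 137\right)^{2} = 163^{2} = 26569$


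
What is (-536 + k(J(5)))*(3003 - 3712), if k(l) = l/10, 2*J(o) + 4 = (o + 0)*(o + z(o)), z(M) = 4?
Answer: 7571411/20 ≈ 3.7857e+5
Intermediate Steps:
J(o) = -2 + o*(4 + o)/2 (J(o) = -2 + ((o + 0)*(o + 4))/2 = -2 + (o*(4 + o))/2 = -2 + o*(4 + o)/2)
k(l) = l/10 (k(l) = l*(⅒) = l/10)
(-536 + k(J(5)))*(3003 - 3712) = (-536 + (-2 + (½)*5² + 2*5)/10)*(3003 - 3712) = (-536 + (-2 + (½)*25 + 10)/10)*(-709) = (-536 + (-2 + 25/2 + 10)/10)*(-709) = (-536 + (⅒)*(41/2))*(-709) = (-536 + 41/20)*(-709) = -10679/20*(-709) = 7571411/20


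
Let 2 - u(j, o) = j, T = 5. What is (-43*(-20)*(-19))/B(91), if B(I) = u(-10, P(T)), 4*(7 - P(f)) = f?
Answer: -4085/3 ≈ -1361.7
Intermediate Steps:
P(f) = 7 - f/4
u(j, o) = 2 - j
B(I) = 12 (B(I) = 2 - 1*(-10) = 2 + 10 = 12)
(-43*(-20)*(-19))/B(91) = (-43*(-20)*(-19))/12 = (860*(-19))*(1/12) = -16340*1/12 = -4085/3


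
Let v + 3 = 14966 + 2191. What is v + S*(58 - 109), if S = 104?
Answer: 11850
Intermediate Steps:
v = 17154 (v = -3 + (14966 + 2191) = -3 + 17157 = 17154)
v + S*(58 - 109) = 17154 + 104*(58 - 109) = 17154 + 104*(-51) = 17154 - 5304 = 11850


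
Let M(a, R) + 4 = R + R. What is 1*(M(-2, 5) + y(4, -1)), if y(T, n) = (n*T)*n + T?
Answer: 14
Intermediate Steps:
M(a, R) = -4 + 2*R (M(a, R) = -4 + (R + R) = -4 + 2*R)
y(T, n) = T + T*n² (y(T, n) = (T*n)*n + T = T*n² + T = T + T*n²)
1*(M(-2, 5) + y(4, -1)) = 1*((-4 + 2*5) + 4*(1 + (-1)²)) = 1*((-4 + 10) + 4*(1 + 1)) = 1*(6 + 4*2) = 1*(6 + 8) = 1*14 = 14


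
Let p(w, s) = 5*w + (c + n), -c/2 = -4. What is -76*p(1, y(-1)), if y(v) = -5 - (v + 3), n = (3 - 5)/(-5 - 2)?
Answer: -7068/7 ≈ -1009.7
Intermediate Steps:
c = 8 (c = -2*(-4) = 8)
n = 2/7 (n = -2/(-7) = -2*(-⅐) = 2/7 ≈ 0.28571)
y(v) = -8 - v (y(v) = -5 - (3 + v) = -5 + (-3 - v) = -8 - v)
p(w, s) = 58/7 + 5*w (p(w, s) = 5*w + (8 + 2/7) = 5*w + 58/7 = 58/7 + 5*w)
-76*p(1, y(-1)) = -76*(58/7 + 5*1) = -76*(58/7 + 5) = -76*93/7 = -7068/7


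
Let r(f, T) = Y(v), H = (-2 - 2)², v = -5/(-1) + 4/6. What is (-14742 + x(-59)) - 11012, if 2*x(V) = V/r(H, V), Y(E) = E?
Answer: -875813/34 ≈ -25759.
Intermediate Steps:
v = 17/3 (v = -5*(-1) + 4*(⅙) = 5 + ⅔ = 17/3 ≈ 5.6667)
H = 16 (H = (-4)² = 16)
r(f, T) = 17/3
x(V) = 3*V/34 (x(V) = (V/(17/3))/2 = (V*(3/17))/2 = (3*V/17)/2 = 3*V/34)
(-14742 + x(-59)) - 11012 = (-14742 + (3/34)*(-59)) - 11012 = (-14742 - 177/34) - 11012 = -501405/34 - 11012 = -875813/34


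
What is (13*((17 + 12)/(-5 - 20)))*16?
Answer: -6032/25 ≈ -241.28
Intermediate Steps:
(13*((17 + 12)/(-5 - 20)))*16 = (13*(29/(-25)))*16 = (13*(29*(-1/25)))*16 = (13*(-29/25))*16 = -377/25*16 = -6032/25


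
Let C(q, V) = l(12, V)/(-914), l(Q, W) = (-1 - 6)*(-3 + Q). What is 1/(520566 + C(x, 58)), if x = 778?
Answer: 914/475797387 ≈ 1.9210e-6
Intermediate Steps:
l(Q, W) = 21 - 7*Q (l(Q, W) = -7*(-3 + Q) = 21 - 7*Q)
C(q, V) = 63/914 (C(q, V) = (21 - 7*12)/(-914) = (21 - 84)*(-1/914) = -63*(-1/914) = 63/914)
1/(520566 + C(x, 58)) = 1/(520566 + 63/914) = 1/(475797387/914) = 914/475797387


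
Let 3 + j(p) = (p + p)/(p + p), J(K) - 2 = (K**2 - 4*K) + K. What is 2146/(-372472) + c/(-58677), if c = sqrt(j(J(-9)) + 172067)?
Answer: -1073/186236 - sqrt(172065)/58677 ≈ -0.012831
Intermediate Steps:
J(K) = 2 + K**2 - 3*K (J(K) = 2 + ((K**2 - 4*K) + K) = 2 + (K**2 - 3*K) = 2 + K**2 - 3*K)
j(p) = -2 (j(p) = -3 + (p + p)/(p + p) = -3 + (2*p)/((2*p)) = -3 + (2*p)*(1/(2*p)) = -3 + 1 = -2)
c = sqrt(172065) (c = sqrt(-2 + 172067) = sqrt(172065) ≈ 414.81)
2146/(-372472) + c/(-58677) = 2146/(-372472) + sqrt(172065)/(-58677) = 2146*(-1/372472) + sqrt(172065)*(-1/58677) = -1073/186236 - sqrt(172065)/58677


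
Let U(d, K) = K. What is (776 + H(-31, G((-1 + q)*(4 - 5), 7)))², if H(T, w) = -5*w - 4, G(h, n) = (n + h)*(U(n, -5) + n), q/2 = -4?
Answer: 374544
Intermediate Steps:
q = -8 (q = 2*(-4) = -8)
G(h, n) = (-5 + n)*(h + n) (G(h, n) = (n + h)*(-5 + n) = (h + n)*(-5 + n) = (-5 + n)*(h + n))
H(T, w) = -4 - 5*w
(776 + H(-31, G((-1 + q)*(4 - 5), 7)))² = (776 + (-4 - 5*(7² - 5*(-1 - 8)*(4 - 5) - 5*7 + ((-1 - 8)*(4 - 5))*7)))² = (776 + (-4 - 5*(49 - (-45)*(-1) - 35 - 9*(-1)*7)))² = (776 + (-4 - 5*(49 - 5*9 - 35 + 9*7)))² = (776 + (-4 - 5*(49 - 45 - 35 + 63)))² = (776 + (-4 - 5*32))² = (776 + (-4 - 160))² = (776 - 164)² = 612² = 374544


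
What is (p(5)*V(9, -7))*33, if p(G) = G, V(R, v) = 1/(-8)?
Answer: -165/8 ≈ -20.625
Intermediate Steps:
V(R, v) = -⅛
(p(5)*V(9, -7))*33 = (5*(-⅛))*33 = -5/8*33 = -165/8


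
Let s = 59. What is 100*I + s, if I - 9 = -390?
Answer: -38041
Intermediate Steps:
I = -381 (I = 9 - 390 = -381)
100*I + s = 100*(-381) + 59 = -38100 + 59 = -38041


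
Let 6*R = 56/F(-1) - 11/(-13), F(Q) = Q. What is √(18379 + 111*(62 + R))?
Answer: √16386682/26 ≈ 155.69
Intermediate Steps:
R = -239/26 (R = (56/(-1) - 11/(-13))/6 = (56*(-1) - 11*(-1/13))/6 = (-56 + 11/13)/6 = (⅙)*(-717/13) = -239/26 ≈ -9.1923)
√(18379 + 111*(62 + R)) = √(18379 + 111*(62 - 239/26)) = √(18379 + 111*(1373/26)) = √(18379 + 152403/26) = √(630257/26) = √16386682/26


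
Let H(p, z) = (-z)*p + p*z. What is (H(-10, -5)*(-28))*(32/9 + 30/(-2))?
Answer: 0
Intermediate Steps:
H(p, z) = 0 (H(p, z) = -p*z + p*z = 0)
(H(-10, -5)*(-28))*(32/9 + 30/(-2)) = (0*(-28))*(32/9 + 30/(-2)) = 0*(32*(1/9) + 30*(-1/2)) = 0*(32/9 - 15) = 0*(-103/9) = 0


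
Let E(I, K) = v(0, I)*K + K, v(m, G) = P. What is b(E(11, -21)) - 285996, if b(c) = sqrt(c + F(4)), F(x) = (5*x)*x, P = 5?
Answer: -285996 + I*sqrt(46) ≈ -2.86e+5 + 6.7823*I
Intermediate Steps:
v(m, G) = 5
F(x) = 5*x**2
E(I, K) = 6*K (E(I, K) = 5*K + K = 6*K)
b(c) = sqrt(80 + c) (b(c) = sqrt(c + 5*4**2) = sqrt(c + 5*16) = sqrt(c + 80) = sqrt(80 + c))
b(E(11, -21)) - 285996 = sqrt(80 + 6*(-21)) - 285996 = sqrt(80 - 126) - 285996 = sqrt(-46) - 285996 = I*sqrt(46) - 285996 = -285996 + I*sqrt(46)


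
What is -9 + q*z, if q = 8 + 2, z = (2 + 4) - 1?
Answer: 41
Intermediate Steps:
z = 5 (z = 6 - 1 = 5)
q = 10
-9 + q*z = -9 + 10*5 = -9 + 50 = 41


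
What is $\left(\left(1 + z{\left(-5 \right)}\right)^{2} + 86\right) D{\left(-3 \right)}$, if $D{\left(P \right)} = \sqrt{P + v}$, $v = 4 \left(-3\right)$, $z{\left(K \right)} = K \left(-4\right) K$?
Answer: $9887 i \sqrt{15} \approx 38292.0 i$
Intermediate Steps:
$z{\left(K \right)} = - 4 K^{2}$ ($z{\left(K \right)} = - 4 K K = - 4 K^{2}$)
$v = -12$
$D{\left(P \right)} = \sqrt{-12 + P}$ ($D{\left(P \right)} = \sqrt{P - 12} = \sqrt{-12 + P}$)
$\left(\left(1 + z{\left(-5 \right)}\right)^{2} + 86\right) D{\left(-3 \right)} = \left(\left(1 - 4 \left(-5\right)^{2}\right)^{2} + 86\right) \sqrt{-12 - 3} = \left(\left(1 - 100\right)^{2} + 86\right) \sqrt{-15} = \left(\left(1 - 100\right)^{2} + 86\right) i \sqrt{15} = \left(\left(-99\right)^{2} + 86\right) i \sqrt{15} = \left(9801 + 86\right) i \sqrt{15} = 9887 i \sqrt{15}$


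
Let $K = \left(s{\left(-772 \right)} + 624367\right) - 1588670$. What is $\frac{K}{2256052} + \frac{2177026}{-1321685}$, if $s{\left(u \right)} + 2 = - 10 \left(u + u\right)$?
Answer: $- \frac{6165584498877}{2981790087620} \approx -2.0677$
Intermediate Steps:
$s{\left(u \right)} = -2 - 20 u$ ($s{\left(u \right)} = -2 - 10 \left(u + u\right) = -2 - 10 \cdot 2 u = -2 - 20 u$)
$K = -948865$ ($K = \left(\left(-2 - -15440\right) + 624367\right) - 1588670 = \left(\left(-2 + 15440\right) + 624367\right) - 1588670 = \left(15438 + 624367\right) - 1588670 = 639805 - 1588670 = -948865$)
$\frac{K}{2256052} + \frac{2177026}{-1321685} = - \frac{948865}{2256052} + \frac{2177026}{-1321685} = \left(-948865\right) \frac{1}{2256052} + 2177026 \left(- \frac{1}{1321685}\right) = - \frac{948865}{2256052} - \frac{2177026}{1321685} = - \frac{6165584498877}{2981790087620}$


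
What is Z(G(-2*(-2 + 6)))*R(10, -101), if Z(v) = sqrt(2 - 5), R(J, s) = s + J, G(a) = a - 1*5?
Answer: -91*I*sqrt(3) ≈ -157.62*I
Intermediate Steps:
G(a) = -5 + a (G(a) = a - 5 = -5 + a)
R(J, s) = J + s
Z(v) = I*sqrt(3) (Z(v) = sqrt(-3) = I*sqrt(3))
Z(G(-2*(-2 + 6)))*R(10, -101) = (I*sqrt(3))*(10 - 101) = (I*sqrt(3))*(-91) = -91*I*sqrt(3)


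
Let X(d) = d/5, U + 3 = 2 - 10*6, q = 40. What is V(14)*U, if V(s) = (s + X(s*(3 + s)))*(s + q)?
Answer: -1014552/5 ≈ -2.0291e+5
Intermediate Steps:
U = -61 (U = -3 + (2 - 10*6) = -3 + (2 - 60) = -3 - 58 = -61)
X(d) = d/5 (X(d) = d*(1/5) = d/5)
V(s) = (40 + s)*(s + s*(3 + s)/5) (V(s) = (s + (s*(3 + s))/5)*(s + 40) = (s + s*(3 + s)/5)*(40 + s) = (40 + s)*(s + s*(3 + s)/5))
V(14)*U = ((1/5)*14*(320 + 14**2 + 48*14))*(-61) = ((1/5)*14*(320 + 196 + 672))*(-61) = ((1/5)*14*1188)*(-61) = (16632/5)*(-61) = -1014552/5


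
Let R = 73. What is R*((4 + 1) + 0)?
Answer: 365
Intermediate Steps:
R*((4 + 1) + 0) = 73*((4 + 1) + 0) = 73*(5 + 0) = 73*5 = 365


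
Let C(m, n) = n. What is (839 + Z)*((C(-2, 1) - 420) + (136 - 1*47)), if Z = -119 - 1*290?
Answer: -141900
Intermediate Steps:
Z = -409 (Z = -119 - 290 = -409)
(839 + Z)*((C(-2, 1) - 420) + (136 - 1*47)) = (839 - 409)*((1 - 420) + (136 - 1*47)) = 430*(-419 + (136 - 47)) = 430*(-419 + 89) = 430*(-330) = -141900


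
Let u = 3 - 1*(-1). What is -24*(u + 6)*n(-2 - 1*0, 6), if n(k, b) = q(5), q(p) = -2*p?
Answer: 2400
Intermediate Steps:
u = 4 (u = 3 + 1 = 4)
n(k, b) = -10 (n(k, b) = -2*5 = -10)
-24*(u + 6)*n(-2 - 1*0, 6) = -24*(4 + 6)*(-10) = -240*(-10) = -24*(-100) = 2400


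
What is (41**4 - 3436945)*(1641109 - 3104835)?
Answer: 894605911584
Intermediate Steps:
(41**4 - 3436945)*(1641109 - 3104835) = (2825761 - 3436945)*(-1463726) = -611184*(-1463726) = 894605911584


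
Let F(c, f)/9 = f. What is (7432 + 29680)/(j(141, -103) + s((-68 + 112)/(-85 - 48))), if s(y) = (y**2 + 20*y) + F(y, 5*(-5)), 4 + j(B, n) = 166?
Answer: -656474168/1229511 ≈ -533.93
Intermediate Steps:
F(c, f) = 9*f
j(B, n) = 162 (j(B, n) = -4 + 166 = 162)
s(y) = -225 + y**2 + 20*y (s(y) = (y**2 + 20*y) + 9*(5*(-5)) = (y**2 + 20*y) + 9*(-25) = (y**2 + 20*y) - 225 = -225 + y**2 + 20*y)
(7432 + 29680)/(j(141, -103) + s((-68 + 112)/(-85 - 48))) = (7432 + 29680)/(162 + (-225 + ((-68 + 112)/(-85 - 48))**2 + 20*((-68 + 112)/(-85 - 48)))) = 37112/(162 + (-225 + (44/(-133))**2 + 20*(44/(-133)))) = 37112/(162 + (-225 + (44*(-1/133))**2 + 20*(44*(-1/133)))) = 37112/(162 + (-225 + (-44/133)**2 + 20*(-44/133))) = 37112/(162 + (-225 + 1936/17689 - 880/133)) = 37112/(162 - 4095129/17689) = 37112/(-1229511/17689) = 37112*(-17689/1229511) = -656474168/1229511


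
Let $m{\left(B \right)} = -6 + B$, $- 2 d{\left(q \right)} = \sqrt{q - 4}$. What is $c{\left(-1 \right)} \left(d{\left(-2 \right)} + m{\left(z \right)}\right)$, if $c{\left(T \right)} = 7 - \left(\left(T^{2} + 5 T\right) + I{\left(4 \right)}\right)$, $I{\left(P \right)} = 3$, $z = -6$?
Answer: $-96 - 4 i \sqrt{6} \approx -96.0 - 9.798 i$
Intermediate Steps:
$d{\left(q \right)} = - \frac{\sqrt{-4 + q}}{2}$ ($d{\left(q \right)} = - \frac{\sqrt{q - 4}}{2} = - \frac{\sqrt{-4 + q}}{2}$)
$c{\left(T \right)} = 4 - T^{2} - 5 T$ ($c{\left(T \right)} = 7 - \left(\left(T^{2} + 5 T\right) + 3\right) = 7 - \left(3 + T^{2} + 5 T\right) = 4 - T^{2} - 5 T$)
$c{\left(-1 \right)} \left(d{\left(-2 \right)} + m{\left(z \right)}\right) = \left(4 - \left(-1\right)^{2} - -5\right) \left(- \frac{\sqrt{-4 - 2}}{2} - 12\right) = \left(4 - 1 + 5\right) \left(- \frac{\sqrt{-6}}{2} - 12\right) = \left(4 - 1 + 5\right) \left(- \frac{i \sqrt{6}}{2} - 12\right) = 8 \left(- \frac{i \sqrt{6}}{2} - 12\right) = 8 \left(-12 - \frac{i \sqrt{6}}{2}\right) = -96 - 4 i \sqrt{6}$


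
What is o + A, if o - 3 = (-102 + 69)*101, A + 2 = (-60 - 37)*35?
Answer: -6727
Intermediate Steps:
A = -3397 (A = -2 + (-60 - 37)*35 = -2 - 97*35 = -2 - 3395 = -3397)
o = -3330 (o = 3 + (-102 + 69)*101 = 3 - 33*101 = 3 - 3333 = -3330)
o + A = -3330 - 3397 = -6727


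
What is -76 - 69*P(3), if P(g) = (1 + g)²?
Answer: -1180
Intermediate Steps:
-76 - 69*P(3) = -76 - 69*(1 + 3)² = -76 - 69*4² = -76 - 69*16 = -76 - 1104 = -1180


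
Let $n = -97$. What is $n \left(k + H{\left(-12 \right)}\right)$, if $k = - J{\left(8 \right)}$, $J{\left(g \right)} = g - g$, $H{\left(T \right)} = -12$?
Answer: $1164$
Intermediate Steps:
$J{\left(g \right)} = 0$
$k = 0$ ($k = \left(-1\right) 0 = 0$)
$n \left(k + H{\left(-12 \right)}\right) = - 97 \left(0 - 12\right) = \left(-97\right) \left(-12\right) = 1164$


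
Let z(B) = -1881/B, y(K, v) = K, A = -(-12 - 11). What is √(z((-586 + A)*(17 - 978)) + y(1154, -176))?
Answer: √351515660183/17453 ≈ 33.971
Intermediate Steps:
A = 23 (A = -1*(-23) = 23)
√(z((-586 + A)*(17 - 978)) + y(1154, -176)) = √(-1881*1/((-586 + 23)*(17 - 978)) + 1154) = √(-1881/((-563*(-961))) + 1154) = √(-1881/541043 + 1154) = √(624361741/541043) = √351515660183/17453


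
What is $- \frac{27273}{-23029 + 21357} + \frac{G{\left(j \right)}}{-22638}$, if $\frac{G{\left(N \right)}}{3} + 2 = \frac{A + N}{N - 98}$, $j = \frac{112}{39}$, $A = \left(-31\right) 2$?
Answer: $\frac{17353049677}{1063835080} \approx 16.312$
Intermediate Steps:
$A = -62$
$j = \frac{112}{39}$ ($j = 112 \cdot \frac{1}{39} = \frac{112}{39} \approx 2.8718$)
$G{\left(N \right)} = -6 + \frac{3 \left(-62 + N\right)}{-98 + N}$ ($G{\left(N \right)} = -6 + 3 \frac{-62 + N}{N - 98} = -6 + 3 \frac{-62 + N}{-98 + N} = -6 + \frac{3 \left(-62 + N\right)}{-98 + N}$)
$- \frac{27273}{-23029 + 21357} + \frac{G{\left(j \right)}}{-22638} = - \frac{27273}{-23029 + 21357} + \frac{3 \frac{1}{-98 + \frac{112}{39}} \left(134 - \frac{112}{39}\right)}{-22638} = - \frac{27273}{-1672} + \frac{3 \left(134 - \frac{112}{39}\right)}{- \frac{3710}{39}} \left(- \frac{1}{22638}\right) = \left(-27273\right) \left(- \frac{1}{1672}\right) + 3 \left(- \frac{39}{3710}\right) \frac{5114}{39} \left(- \frac{1}{22638}\right) = \frac{27273}{1672} - - \frac{2557}{13997830} = \frac{27273}{1672} + \frac{2557}{13997830} = \frac{17353049677}{1063835080}$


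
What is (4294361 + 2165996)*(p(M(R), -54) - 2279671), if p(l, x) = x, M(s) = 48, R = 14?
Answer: -14727837361825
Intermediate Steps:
(4294361 + 2165996)*(p(M(R), -54) - 2279671) = (4294361 + 2165996)*(-54 - 2279671) = 6460357*(-2279725) = -14727837361825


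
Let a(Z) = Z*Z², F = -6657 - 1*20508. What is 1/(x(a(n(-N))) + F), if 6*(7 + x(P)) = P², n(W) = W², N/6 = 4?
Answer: 1/6086724572648924 ≈ 1.6429e-16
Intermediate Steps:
N = 24 (N = 6*4 = 24)
F = -27165 (F = -6657 - 20508 = -27165)
a(Z) = Z³
x(P) = -7 + P²/6
1/(x(a(n(-N))) + F) = 1/((-7 + (((-1*24)²)³)²/6) - 27165) = 1/((-7 + (((-24)²)³)²/6) - 27165) = 1/((-7 + (576³)²/6) - 27165) = 1/((-7 + (⅙)*191102976²) - 27165) = 1/((-7 + (⅙)*36520347436056576) - 27165) = 1/((-7 + 6086724572676096) - 27165) = 1/(6086724572676089 - 27165) = 1/6086724572648924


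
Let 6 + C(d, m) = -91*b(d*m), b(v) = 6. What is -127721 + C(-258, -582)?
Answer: -128273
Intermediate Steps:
C(d, m) = -552 (C(d, m) = -6 - 91*6 = -6 - 546 = -552)
-127721 + C(-258, -582) = -127721 - 552 = -128273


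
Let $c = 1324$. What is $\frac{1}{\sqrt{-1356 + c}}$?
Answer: $- \frac{i \sqrt{2}}{8} \approx - 0.17678 i$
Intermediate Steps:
$\frac{1}{\sqrt{-1356 + c}} = \frac{1}{\sqrt{-1356 + 1324}} = \frac{1}{\sqrt{-32}} = \frac{1}{4 i \sqrt{2}} = - \frac{i \sqrt{2}}{8}$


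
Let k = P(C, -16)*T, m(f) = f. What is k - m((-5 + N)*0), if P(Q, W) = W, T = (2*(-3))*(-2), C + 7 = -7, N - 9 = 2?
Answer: -192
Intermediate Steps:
N = 11 (N = 9 + 2 = 11)
C = -14 (C = -7 - 7 = -14)
T = 12 (T = -6*(-2) = 12)
k = -192 (k = -16*12 = -192)
k - m((-5 + N)*0) = -192 - (-5 + 11)*0 = -192 - 6*0 = -192 - 1*0 = -192 + 0 = -192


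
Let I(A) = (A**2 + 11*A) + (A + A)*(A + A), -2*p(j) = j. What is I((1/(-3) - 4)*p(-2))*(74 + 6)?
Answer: 33280/9 ≈ 3697.8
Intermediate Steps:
p(j) = -j/2
I(A) = 5*A**2 + 11*A (I(A) = (A**2 + 11*A) + (2*A)*(2*A) = (A**2 + 11*A) + 4*A**2 = 5*A**2 + 11*A)
I((1/(-3) - 4)*p(-2))*(74 + 6) = (((1/(-3) - 4)*(-1/2*(-2)))*(11 + 5*((1/(-3) - 4)*(-1/2*(-2)))))*(74 + 6) = (((1*(-1/3) - 4)*1)*(11 + 5*((1*(-1/3) - 4)*1)))*80 = (((-1/3 - 4)*1)*(11 + 5*((-1/3 - 4)*1)))*80 = ((-13/3*1)*(11 + 5*(-13/3*1)))*80 = -13*(11 + 5*(-13/3))/3*80 = -13*(11 - 65/3)/3*80 = -13/3*(-32/3)*80 = (416/9)*80 = 33280/9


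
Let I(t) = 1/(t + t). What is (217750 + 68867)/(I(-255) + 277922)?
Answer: 146174670/141740219 ≈ 1.0313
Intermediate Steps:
I(t) = 1/(2*t)
(217750 + 68867)/(I(-255) + 277922) = (217750 + 68867)/((½)/(-255) + 277922) = 286617/((½)*(-1/255) + 277922) = 286617/(-1/510 + 277922) = 286617/(141740219/510) = 286617*(510/141740219) = 146174670/141740219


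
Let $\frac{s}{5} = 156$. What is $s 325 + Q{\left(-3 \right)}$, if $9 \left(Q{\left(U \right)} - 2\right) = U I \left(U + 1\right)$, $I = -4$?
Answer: $\frac{760498}{3} \approx 2.535 \cdot 10^{5}$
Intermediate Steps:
$s = 780$ ($s = 5 \cdot 156 = 780$)
$Q{\left(U \right)} = 2 + \frac{U \left(-4 - 4 U\right)}{9}$ ($Q{\left(U \right)} = 2 + \frac{U \left(- 4 \left(U + 1\right)\right)}{9} = 2 + \frac{U \left(- 4 \left(1 + U\right)\right)}{9} = 2 + \frac{U \left(-4 - 4 U\right)}{9}$)
$s 325 + Q{\left(-3 \right)} = 780 \cdot 325 - \left(- \frac{10}{3} + 4\right) = 253500 + \left(2 + \frac{4}{3} - 4\right) = 253500 - \frac{2}{3} = \frac{760498}{3}$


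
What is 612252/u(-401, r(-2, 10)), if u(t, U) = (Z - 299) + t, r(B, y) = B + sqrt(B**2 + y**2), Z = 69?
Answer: -612252/631 ≈ -970.29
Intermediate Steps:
u(t, U) = -230 + t (u(t, U) = (69 - 299) + t = -230 + t)
612252/u(-401, r(-2, 10)) = 612252/(-230 - 401) = 612252/(-631) = 612252*(-1/631) = -612252/631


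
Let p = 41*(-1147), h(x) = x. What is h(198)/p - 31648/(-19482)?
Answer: 742226530/458090007 ≈ 1.6203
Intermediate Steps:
p = -47027
h(198)/p - 31648/(-19482) = 198/(-47027) - 31648/(-19482) = 198*(-1/47027) - 31648*(-1/19482) = -198/47027 + 15824/9741 = 742226530/458090007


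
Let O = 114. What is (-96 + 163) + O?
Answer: 181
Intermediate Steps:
(-96 + 163) + O = (-96 + 163) + 114 = 67 + 114 = 181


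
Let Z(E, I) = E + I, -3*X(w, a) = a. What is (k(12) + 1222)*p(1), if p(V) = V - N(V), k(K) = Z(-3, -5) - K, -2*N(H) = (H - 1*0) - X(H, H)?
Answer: 6010/3 ≈ 2003.3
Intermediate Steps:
X(w, a) = -a/3
N(H) = -2*H/3 (N(H) = -((H - 1*0) - (-1)*H/3)/2 = -((H + 0) + H/3)/2 = -(H + H/3)/2 = -2*H/3)
k(K) = -8 - K (k(K) = (-3 - 5) - K = -8 - K)
p(V) = 5*V/3 (p(V) = V - (-2)*V/3 = V + 2*V/3 = 5*V/3)
(k(12) + 1222)*p(1) = ((-8 - 1*12) + 1222)*((5/3)*1) = ((-8 - 12) + 1222)*(5/3) = (-20 + 1222)*(5/3) = 1202*(5/3) = 6010/3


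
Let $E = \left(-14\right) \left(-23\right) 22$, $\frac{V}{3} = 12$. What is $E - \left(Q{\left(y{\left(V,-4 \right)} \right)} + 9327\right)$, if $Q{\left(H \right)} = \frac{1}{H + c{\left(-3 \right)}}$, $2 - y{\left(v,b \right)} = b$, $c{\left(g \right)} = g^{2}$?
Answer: $- \frac{33646}{15} \approx -2243.1$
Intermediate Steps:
$V = 36$ ($V = 3 \cdot 12 = 36$)
$y{\left(v,b \right)} = 2 - b$
$E = 7084$ ($E = 322 \cdot 22 = 7084$)
$Q{\left(H \right)} = \frac{1}{9 + H}$ ($Q{\left(H \right)} = \frac{1}{H + \left(-3\right)^{2}} = \frac{1}{H + 9} = \frac{1}{9 + H}$)
$E - \left(Q{\left(y{\left(V,-4 \right)} \right)} + 9327\right) = 7084 - \left(\frac{1}{9 + \left(2 - -4\right)} + 9327\right) = 7084 - \left(\frac{1}{9 + \left(2 + 4\right)} + 9327\right) = 7084 - \left(\frac{1}{9 + 6} + 9327\right) = 7084 - \left(\frac{1}{15} + 9327\right) = 7084 - \frac{139906}{15} = - \frac{33646}{15}$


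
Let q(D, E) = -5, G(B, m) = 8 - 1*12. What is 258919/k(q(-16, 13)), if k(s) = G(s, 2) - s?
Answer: 258919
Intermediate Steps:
G(B, m) = -4 (G(B, m) = 8 - 12 = -4)
k(s) = -4 - s
258919/k(q(-16, 13)) = 258919/(-4 - 1*(-5)) = 258919/(-4 + 5) = 258919/1 = 258919*1 = 258919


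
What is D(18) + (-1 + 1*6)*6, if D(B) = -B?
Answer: 12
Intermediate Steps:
D(18) + (-1 + 1*6)*6 = -1*18 + (-1 + 1*6)*6 = -18 + (-1 + 6)*6 = -18 + 5*6 = -18 + 30 = 12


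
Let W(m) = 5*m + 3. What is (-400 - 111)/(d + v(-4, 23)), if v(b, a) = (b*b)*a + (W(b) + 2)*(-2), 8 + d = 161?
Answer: -511/551 ≈ -0.92740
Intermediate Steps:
d = 153 (d = -8 + 161 = 153)
W(m) = 3 + 5*m
v(b, a) = -10 - 10*b + a*b**2 (v(b, a) = (b*b)*a + ((3 + 5*b) + 2)*(-2) = b**2*a + (5 + 5*b)*(-2) = a*b**2 + (-10 - 10*b) = -10 - 10*b + a*b**2)
(-400 - 111)/(d + v(-4, 23)) = (-400 - 111)/(153 + (-10 - 10*(-4) + 23*(-4)**2)) = -511/(153 + (-10 + 40 + 23*16)) = -511/(153 + (-10 + 40 + 368)) = -511/(153 + 398) = -511/551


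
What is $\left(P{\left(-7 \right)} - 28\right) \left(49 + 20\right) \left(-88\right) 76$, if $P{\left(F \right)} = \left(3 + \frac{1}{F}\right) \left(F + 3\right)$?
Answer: $\frac{127366272}{7} \approx 1.8195 \cdot 10^{7}$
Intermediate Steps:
$P{\left(F \right)} = \left(3 + F\right) \left(3 + \frac{1}{F}\right)$ ($P{\left(F \right)} = \left(3 + \frac{1}{F}\right) \left(3 + F\right) = \left(3 + F\right) \left(3 + \frac{1}{F}\right)$)
$\left(P{\left(-7 \right)} - 28\right) \left(49 + 20\right) \left(-88\right) 76 = \left(\left(10 + 3 \left(-7\right) + \frac{3}{-7}\right) - 28\right) \left(49 + 20\right) \left(-88\right) 76 = \left(\left(10 - 21 + 3 \left(- \frac{1}{7}\right)\right) - 28\right) 69 \left(-88\right) 76 = \left(\left(10 - 21 - \frac{3}{7}\right) - 28\right) 69 \left(-88\right) 76 = \left(- \frac{80}{7} - 28\right) 69 \left(-88\right) 76 = \left(- \frac{276}{7}\right) 69 \left(-88\right) 76 = \left(- \frac{19044}{7}\right) \left(-88\right) 76 = \frac{1675872}{7} \cdot 76 = \frac{127366272}{7}$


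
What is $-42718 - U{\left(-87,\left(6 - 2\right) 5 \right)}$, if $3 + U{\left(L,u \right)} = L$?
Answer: $-42628$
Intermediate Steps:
$U{\left(L,u \right)} = -3 + L$
$-42718 - U{\left(-87,\left(6 - 2\right) 5 \right)} = -42718 - \left(-3 - 87\right) = -42718 - -90 = -42718 + 90 = -42628$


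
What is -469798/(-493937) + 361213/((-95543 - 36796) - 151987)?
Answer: -44840679433/140439131462 ≈ -0.31929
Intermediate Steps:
-469798/(-493937) + 361213/((-95543 - 36796) - 151987) = -469798*(-1/493937) + 361213/(-132339 - 151987) = 469798/493937 + 361213/(-284326) = 469798/493937 + 361213*(-1/284326) = 469798/493937 - 361213/284326 = -44840679433/140439131462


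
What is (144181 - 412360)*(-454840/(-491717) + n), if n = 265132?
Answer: -34962594513312636/491717 ≈ -7.1103e+10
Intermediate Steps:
(144181 - 412360)*(-454840/(-491717) + n) = (144181 - 412360)*(-454840/(-491717) + 265132) = -268179*(-454840*(-1/491717) + 265132) = -268179*(454840/491717 + 265132) = -268179*130370366484/491717 = -34962594513312636/491717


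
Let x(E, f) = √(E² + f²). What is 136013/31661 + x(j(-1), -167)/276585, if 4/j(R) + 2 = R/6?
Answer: 136013/31661 + √4713817/3595605 ≈ 4.2965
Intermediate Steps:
j(R) = 4/(-2 + R/6)
136013/31661 + x(j(-1), -167)/276585 = 136013/31661 + √((24/(-12 - 1))² + (-167)²)/276585 = 136013*(1/31661) + √((24/(-13))² + 27889)*(1/276585) = 136013/31661 + √((24*(-1/13))² + 27889)*(1/276585) = 136013/31661 + √((-24/13)² + 27889)*(1/276585) = 136013/31661 + √(576/169 + 27889)*(1/276585) = 136013/31661 + √(4713817/169)*(1/276585) = 136013/31661 + (√4713817/13)*(1/276585) = 136013/31661 + √4713817/3595605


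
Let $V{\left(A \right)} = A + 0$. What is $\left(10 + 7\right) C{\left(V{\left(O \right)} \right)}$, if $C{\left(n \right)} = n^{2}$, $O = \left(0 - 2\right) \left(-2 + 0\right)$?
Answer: $272$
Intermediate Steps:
$O = 4$ ($O = \left(-2\right) \left(-2\right) = 4$)
$V{\left(A \right)} = A$
$\left(10 + 7\right) C{\left(V{\left(O \right)} \right)} = \left(10 + 7\right) 4^{2} = 17 \cdot 16 = 272$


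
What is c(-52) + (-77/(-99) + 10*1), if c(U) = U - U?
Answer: 97/9 ≈ 10.778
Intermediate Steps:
c(U) = 0
c(-52) + (-77/(-99) + 10*1) = 0 + (-77/(-99) + 10*1) = 0 + (-77*(-1/99) + 10) = 0 + (7/9 + 10) = 0 + 97/9 = 97/9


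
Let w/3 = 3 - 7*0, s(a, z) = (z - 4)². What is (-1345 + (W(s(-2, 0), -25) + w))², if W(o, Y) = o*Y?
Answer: 3013696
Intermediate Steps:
s(a, z) = (-4 + z)²
W(o, Y) = Y*o
w = 9 (w = 3*(3 - 7*0) = 3*(3 + 0) = 3*3 = 9)
(-1345 + (W(s(-2, 0), -25) + w))² = (-1345 + (-25*(-4 + 0)² + 9))² = (-1345 + (-25*(-4)² + 9))² = (-1345 + (-25*16 + 9))² = (-1345 + (-400 + 9))² = (-1345 - 391)² = (-1736)² = 3013696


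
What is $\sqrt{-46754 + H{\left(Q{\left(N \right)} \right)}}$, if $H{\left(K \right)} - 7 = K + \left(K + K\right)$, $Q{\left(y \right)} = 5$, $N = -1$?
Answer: $2 i \sqrt{11683} \approx 216.18 i$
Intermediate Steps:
$H{\left(K \right)} = 7 + 3 K$ ($H{\left(K \right)} = 7 + \left(K + \left(K + K\right)\right) = 7 + \left(K + 2 K\right) = 7 + 3 K$)
$\sqrt{-46754 + H{\left(Q{\left(N \right)} \right)}} = \sqrt{-46754 + \left(7 + 3 \cdot 5\right)} = \sqrt{-46754 + \left(7 + 15\right)} = \sqrt{-46754 + 22} = \sqrt{-46732} = 2 i \sqrt{11683}$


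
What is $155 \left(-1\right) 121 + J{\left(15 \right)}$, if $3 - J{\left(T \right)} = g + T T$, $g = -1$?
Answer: $-18976$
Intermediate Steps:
$J{\left(T \right)} = 4 - T^{2}$ ($J{\left(T \right)} = 3 - \left(-1 + T T\right) = 3 - \left(-1 + T^{2}\right) = 4 - T^{2}$)
$155 \left(-1\right) 121 + J{\left(15 \right)} = 155 \left(-1\right) 121 + \left(4 - 15^{2}\right) = \left(-155\right) 121 + \left(4 - 225\right) = -18755 + \left(4 - 225\right) = -18755 - 221 = -18976$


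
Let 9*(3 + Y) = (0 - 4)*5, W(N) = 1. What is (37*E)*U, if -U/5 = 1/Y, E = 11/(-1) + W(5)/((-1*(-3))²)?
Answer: -18130/47 ≈ -385.74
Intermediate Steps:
Y = -47/9 (Y = -3 + ((0 - 4)*5)/9 = -3 + (-4*5)/9 = -3 + (⅑)*(-20) = -3 - 20/9 = -47/9 ≈ -5.2222)
E = -98/9 (E = 11/(-1) + 1/(-1*(-3))² = 11*(-1) + 1/3² = -11 + 1/9 = -11 + 1*(⅑) = -11 + ⅑ = -98/9 ≈ -10.889)
U = 45/47 (U = -5/(-47/9) = -5*(-9/47) = 45/47 ≈ 0.95745)
(37*E)*U = (37*(-98/9))*(45/47) = -3626/9*45/47 = -18130/47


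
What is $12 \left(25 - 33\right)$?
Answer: $-96$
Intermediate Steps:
$12 \left(25 - 33\right) = 12 \left(-8\right) = -96$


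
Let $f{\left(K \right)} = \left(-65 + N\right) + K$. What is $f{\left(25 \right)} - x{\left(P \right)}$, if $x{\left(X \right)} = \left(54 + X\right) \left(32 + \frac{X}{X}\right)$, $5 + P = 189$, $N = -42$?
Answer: $-7936$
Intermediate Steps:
$f{\left(K \right)} = -107 + K$ ($f{\left(K \right)} = \left(-65 - 42\right) + K = -107 + K$)
$P = 184$ ($P = -5 + 189 = 184$)
$x{\left(X \right)} = 1782 + 33 X$ ($x{\left(X \right)} = \left(54 + X\right) \left(32 + 1\right) = \left(54 + X\right) 33 = 1782 + 33 X$)
$f{\left(25 \right)} - x{\left(P \right)} = \left(-107 + 25\right) - \left(1782 + 33 \cdot 184\right) = -82 - \left(1782 + 6072\right) = -82 - 7854 = -7936$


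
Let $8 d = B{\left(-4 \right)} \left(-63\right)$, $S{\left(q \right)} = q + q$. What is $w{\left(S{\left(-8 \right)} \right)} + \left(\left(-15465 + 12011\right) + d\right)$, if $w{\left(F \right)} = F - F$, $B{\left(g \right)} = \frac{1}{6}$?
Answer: $- \frac{55285}{16} \approx -3455.3$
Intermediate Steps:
$B{\left(g \right)} = \frac{1}{6}$
$S{\left(q \right)} = 2 q$
$d = - \frac{21}{16}$ ($d = \frac{\frac{1}{6} \left(-63\right)}{8} = \frac{1}{8} \left(- \frac{21}{2}\right) = - \frac{21}{16} \approx -1.3125$)
$w{\left(F \right)} = 0$
$w{\left(S{\left(-8 \right)} \right)} + \left(\left(-15465 + 12011\right) + d\right) = 0 + \left(\left(-15465 + 12011\right) - \frac{21}{16}\right) = 0 - \frac{55285}{16} = - \frac{55285}{16}$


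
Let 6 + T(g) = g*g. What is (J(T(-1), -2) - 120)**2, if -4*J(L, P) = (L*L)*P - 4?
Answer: 45369/4 ≈ 11342.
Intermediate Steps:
T(g) = -6 + g**2 (T(g) = -6 + g*g = -6 + g**2)
J(L, P) = 1 - P*L**2/4 (J(L, P) = -((L*L)*P - 4)/4 = -(L**2*P - 4)/4 = -(P*L**2 - 4)/4 = -(-4 + P*L**2)/4 = 1 - P*L**2/4)
(J(T(-1), -2) - 120)**2 = ((1 - 1/4*(-2)*(-6 + (-1)**2)**2) - 120)**2 = ((1 - 1/4*(-2)*(-6 + 1)**2) - 120)**2 = ((1 - 1/4*(-2)*(-5)**2) - 120)**2 = ((1 - 1/4*(-2)*25) - 120)**2 = ((1 + 25/2) - 120)**2 = (27/2 - 120)**2 = (-213/2)**2 = 45369/4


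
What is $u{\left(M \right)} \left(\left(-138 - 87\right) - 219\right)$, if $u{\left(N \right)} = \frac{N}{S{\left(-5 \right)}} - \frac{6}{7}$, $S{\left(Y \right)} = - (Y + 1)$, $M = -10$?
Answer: $\frac{10434}{7} \approx 1490.6$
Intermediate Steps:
$S{\left(Y \right)} = -1 - Y$ ($S{\left(Y \right)} = - (1 + Y) = -1 - Y$)
$u{\left(N \right)} = - \frac{6}{7} + \frac{N}{4}$ ($u{\left(N \right)} = \frac{N}{-1 - -5} - \frac{6}{7} = \frac{N}{-1 + 5} - \frac{6}{7} = \frac{N}{4} - \frac{6}{7} = - \frac{6}{7} + \frac{N}{4}$)
$u{\left(M \right)} \left(\left(-138 - 87\right) - 219\right) = \left(- \frac{6}{7} + \frac{1}{4} \left(-10\right)\right) \left(\left(-138 - 87\right) - 219\right) = \left(- \frac{6}{7} - \frac{5}{2}\right) \left(-225 - 219\right) = \left(- \frac{47}{14}\right) \left(-444\right) = \frac{10434}{7}$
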